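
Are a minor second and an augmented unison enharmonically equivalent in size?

Yes

A minor second spans 1 semitone, and an augmented unison also spans 1 semitone — they're enharmonic.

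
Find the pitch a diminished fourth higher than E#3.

A3

Counting four letter names up from E lands on A.
A diminished fourth is 4 semitones; 4 semitones up from E#3 gives A3.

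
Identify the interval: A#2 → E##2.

Descending from A#2 to E##2 is the same interval as ascending E##2 to A#2.
E to A spans four letter names (E-F-G-A) — that makes it a fourth of some quality.
E##2 to A#2 spans 4 semitones — one semitone narrower than the perfect fourth (5) — giving a diminished fourth.

d4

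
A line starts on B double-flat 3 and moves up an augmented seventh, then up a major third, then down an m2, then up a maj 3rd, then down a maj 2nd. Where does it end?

C double-sharp 5

An augmented seventh up from Bbb3 is A4.
A4 up a major third → C#5 (4 semitones).
A minor second down from C#5 is B#4.
B#4 up a major third → D##5 (4 semitones).
A major second down from D##5 is C##5.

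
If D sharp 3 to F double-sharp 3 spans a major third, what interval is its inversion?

Inverted interval numbers add to nine, so a third pairs with a sixth (3 + 6 = 9).
And major becomes minor under inversion, so we get a minor sixth.

m6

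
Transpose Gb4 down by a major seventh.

Abb3

Counting seven letter names down from G lands on A.
A major seventh spans 11 semitones, so from Gb4 the target pitch is Abb3.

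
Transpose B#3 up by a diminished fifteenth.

B5

For a fifteenth the letter name doesn't change: still B, two octaves up.
A diminished fifteenth spans 23 semitones, so from B#3 the target pitch is B5.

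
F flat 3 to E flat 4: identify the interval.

M7

F to E spans seven letter names (F-G-A-B-C-D-E), so the interval is some kind of seventh.
The major seventh spans 11 semitones, and Fb3 to Eb4 is exactly 11 semitones — so this is a major seventh.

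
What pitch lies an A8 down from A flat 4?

A double-flat 3

An octave keeps the letter name A, an octave down from A.
An augmented octave spans 13 semitones, so from Ab4 the target pitch is Abb3.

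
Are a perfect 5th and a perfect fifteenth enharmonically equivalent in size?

7 semitones (perfect fifth) vs 24 semitones (perfect fifteenth): not equal.

No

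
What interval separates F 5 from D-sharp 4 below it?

diminished 10th

Descending from F5 to D#4 is the same interval as ascending D#4 to F5.
D to F spans three letter names (D-E-F), plus an octave: a tenth.
The major tenth is 16 semitones; here we have 14, two semitones narrower: diminished.
(Equivalently, a compound diminished third: a diminished third plus an octave.)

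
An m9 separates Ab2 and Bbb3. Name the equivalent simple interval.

minor 2nd

Each octave removed subtracts seven from the number: 9 − 7 = 2.
That makes a minor ninth a compound minor second — an octave plus a minor second.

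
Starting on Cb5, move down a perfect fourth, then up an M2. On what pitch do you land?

A perfect fourth down from Cb5 is Gb4.
Up a major second from Gb4: Ab4 (2 semitones up).

Ab4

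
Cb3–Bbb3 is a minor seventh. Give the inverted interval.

major second

Interval numbers invert to sum to nine: 7 + 2 = 9, so a seventh inverts to a second.
And minor becomes major under inversion, so we get a major second.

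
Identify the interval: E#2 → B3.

diminished twelfth

E to B spans five letter names (E-F-G-A-B), plus an octave: a twelfth.
The perfect twelfth is 19 semitones; here we have 18, one semitone narrower: diminished.
(Equivalently, a compound diminished fifth: a diminished fifth plus an octave.)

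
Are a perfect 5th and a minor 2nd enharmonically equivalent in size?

A perfect fifth spans 7 semitones; a minor second spans 1 semitone. They differ by 6.

No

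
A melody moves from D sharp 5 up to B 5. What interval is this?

m6

D to B spans six letter names (D-E-F-G-A-B), so the interval is some kind of sixth.
D#5 to B5 is 8 semitones, a half step short of the major sixth (9), so this is minor.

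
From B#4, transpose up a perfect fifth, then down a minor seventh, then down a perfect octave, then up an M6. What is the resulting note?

E##4

A perfect fifth up from B#4 is F##5.
Down a minor seventh from F##5: G##4 (10 semitones down).
A perfect octave down from G##4 is G##3.
Up a major sixth from G##3: E##4 (9 semitones up).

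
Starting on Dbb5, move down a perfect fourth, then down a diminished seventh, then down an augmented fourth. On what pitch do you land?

Dbb5 down a perfect fourth → Abb4 (5 semitones).
Down a diminished seventh from Abb4: Bb3 (9 semitones down).
Bb3 down an augmented fourth → Fb3 (6 semitones).

Fb3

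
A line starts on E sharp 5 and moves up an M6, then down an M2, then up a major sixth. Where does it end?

G double-sharp 6

Up a major sixth from E#5: C##6 (9 semitones up).
Down a major second from C##6: B#5 (2 semitones down).
B#5 up a major sixth → G##6 (9 semitones).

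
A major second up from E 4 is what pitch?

The second takes the letter from E up to F.
A major second is 2 semitones; 2 semitones up from E4 gives F#4.

F sharp 4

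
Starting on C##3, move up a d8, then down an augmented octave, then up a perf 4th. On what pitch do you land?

F3

Up a diminished octave from C##3: C#4 (11 semitones up).
C#4 down an augmented octave → C3 (13 semitones).
A perfect fourth up from C3 is F3.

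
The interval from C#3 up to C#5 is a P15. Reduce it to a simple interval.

Subtracting seven from the interval number removes an octave: 15 − 7 = 8.
Quality carries through unchanged, so the simple form is a perfect octave.

P8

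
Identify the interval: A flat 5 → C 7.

A to C spans three letter names (A-B-C), plus an octave, so the interval is some kind of tenth.
The major tenth spans 16 semitones, and Ab5 to C7 is exactly 16 semitones — so this is a major tenth.
(Equivalently, a compound major third: a major third plus an octave.)

major tenth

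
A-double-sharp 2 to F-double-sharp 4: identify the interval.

m13

A to F spans six letter names (A-B-C-D-E-F), plus an octave — that makes it a thirteenth of some quality.
At 20 semitones, A##2→F##4 falls one short of a major thirteenth: minor.
(Equivalently, a compound minor sixth: a minor sixth plus an octave.)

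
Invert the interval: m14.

First reduce the compound minor fourteenth to its simple form, a minor seventh.
Interval numbers invert to sum to nine: 7 + 2 = 9, so a seventh inverts to a second.
And minor becomes major under inversion, so we get a major second.

major second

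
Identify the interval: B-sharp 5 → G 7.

B to G spans six letter names (B-C-D-E-F-G), plus an octave — that makes it a thirteenth of some quality.
A major thirteenth would be 21 semitones; B#5 to G7 is 19, two semitones narrower, so the interval is diminished.
(Equivalently, a compound diminished sixth: a diminished sixth plus an octave.)

d13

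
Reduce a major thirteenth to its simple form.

Take out an octave (7 from the number): 13 − 7 = 6.
Quality carries through unchanged, so the simple form is a major sixth.

major sixth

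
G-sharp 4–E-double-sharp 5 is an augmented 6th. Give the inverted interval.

d3

Interval numbers invert to sum to nine: 6 + 3 = 9, so a sixth inverts to a third.
And augmented becomes diminished under inversion, so we get a diminished third.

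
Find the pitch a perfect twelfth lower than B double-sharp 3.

Five letters down from B (plus an octave) reaches E.
Moving 19 semitones down from B##3 (the size of a perfect twelfth) reaches E##2.

E double-sharp 2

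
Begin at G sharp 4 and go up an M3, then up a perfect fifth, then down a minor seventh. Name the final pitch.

G double-sharp 4

Up a major third from G#4: B#4 (4 semitones up).
A perfect fifth up from B#4 is F##5.
Down a minor seventh from F##5: G##4 (10 semitones down).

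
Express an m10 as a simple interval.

m3

Take out an octave (7 from the number): 10 − 7 = 3.
Quality carries through unchanged, so the simple form is a minor third.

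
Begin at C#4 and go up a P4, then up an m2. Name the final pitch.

A perfect fourth up from C#4 is F#4.
Up a minor second from F#4: G4 (1 semitone up).

G4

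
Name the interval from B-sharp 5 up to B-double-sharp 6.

A8

B to B is the same letter name, plus an octave, so the interval is some kind of octave.
The perfect octave is 12 semitones; here we have 13, one semitone wider: augmented.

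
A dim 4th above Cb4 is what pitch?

Four letter names up from C: F.
Moving 4 semitones up from Cb4 (the size of a diminished fourth) reaches Fbb4.

Fbb4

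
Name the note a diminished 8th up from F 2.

For an octave the letter name doesn't change: still F, an octave up.
A diminished octave is 11 semitones; 11 semitones up from F2 gives Fb3.

F-flat 3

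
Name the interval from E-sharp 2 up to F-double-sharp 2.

E to F spans two letter names (E-F) — that makes it a second of some quality.
The major second spans 2 semitones, and E#2 to F##2 is exactly 2 semitones — so this is a major second.

major second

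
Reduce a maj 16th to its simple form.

major second

Take out 2 octaves (14 from the number): 16 − 14 = 2.
So a major sixteenth is 2 octaves plus a major second. The quality is unchanged.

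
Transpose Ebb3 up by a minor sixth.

Counting six letter names up from E lands on C.
A minor sixth is 8 semitones; 8 semitones up from Ebb3 gives Cbb4.

Cbb4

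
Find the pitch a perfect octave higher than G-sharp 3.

An octave keeps the letter name G, an octave up from G.
Moving 12 semitones up from G#3 (the size of a perfect octave) reaches G#4.

G-sharp 4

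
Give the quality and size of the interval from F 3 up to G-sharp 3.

F to G spans two letter names (F-G) — that makes it a second of some quality.
The major second is 2 semitones; here we have 3, one semitone wider: augmented.

A2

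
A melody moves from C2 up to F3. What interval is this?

P11

C to F spans four letter names (C-D-E-F), plus an octave, so the interval is some kind of eleventh.
Counting semitones, C2→F3 is 17, which is the perfect eleventh.
(Equivalently, a compound perfect fourth: a perfect fourth plus an octave.)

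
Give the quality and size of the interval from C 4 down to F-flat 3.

Descending from C4 to Fb3 is the same interval as ascending Fb3 to C4.
F to C spans five letter names (F-G-A-B-C) — that makes it a fifth of some quality.
A perfect fifth would be 7 semitones; Fb3 to C4 is 8, one semitone wider, so the interval is augmented.

augmented 5th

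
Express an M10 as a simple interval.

Subtracting seven from the interval number removes an octave: 10 − 7 = 3.
So a major tenth is an octave plus a major third. The quality is unchanged.

major 3rd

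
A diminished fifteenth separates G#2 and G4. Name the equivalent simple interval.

Take out an octave (7 from the number): 15 − 7 = 8.
Quality carries through unchanged, so the simple form is a diminished octave.

d8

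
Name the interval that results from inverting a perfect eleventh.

First reduce the compound perfect eleventh to its simple form, a perfect fourth.
The rule of nine gives the new number: 9 − 4 = 5, so a fourth becomes a fifth.
The quality also flips — perfect stays perfect — giving a perfect fifth.

perfect 5th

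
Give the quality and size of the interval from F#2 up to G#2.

major second

F to G spans two letter names (F-G) — that makes it a second of some quality.
F#2 to G#2 is 2 semitones, matching the major second exactly, so the quality is major.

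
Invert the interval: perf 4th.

Interval numbers invert to sum to nine: 4 + 5 = 9, so a fourth inverts to a fifth.
And perfect stays perfect under inversion, so we get a perfect fifth.

perfect 5th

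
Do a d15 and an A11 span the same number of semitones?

No

A diminished fifteenth is 23 semitones but an augmented eleventh is 18 semitones — different sizes.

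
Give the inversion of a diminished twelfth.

augmented 4th

First reduce the compound diminished twelfth to its simple form, a diminished fifth.
Interval numbers invert to sum to nine: 5 + 4 = 9, so a fifth inverts to a fourth.
And diminished becomes augmented under inversion, so we get an augmented fourth.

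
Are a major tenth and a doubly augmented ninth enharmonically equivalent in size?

Both span 16 semitones: a major tenth and a doubly augmented ninth are the same chromatic distance.

Yes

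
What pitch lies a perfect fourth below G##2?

The fourth takes the letter from G down to D.
A perfect fourth spans 5 semitones, so from G##2 the target pitch is D##2.

D##2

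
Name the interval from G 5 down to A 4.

minor seventh

Descending from G5 to A4 is the same interval as ascending A4 to G5.
A to G spans seven letter names (A-B-C-D-E-F-G) — that makes it a seventh of some quality.
At 10 semitones, A4→G5 falls one short of a major seventh: minor.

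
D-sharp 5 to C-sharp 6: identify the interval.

D to C spans seven letter names (D-E-F-G-A-B-C): a seventh.
A major seventh would be 11 semitones, but D#5 to C#6 is 10 — one semitone narrower, making it a minor seventh.

minor seventh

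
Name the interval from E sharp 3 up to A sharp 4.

E to A spans four letter names (E-F-G-A), plus an octave — that makes it an eleventh of some quality.
Counting semitones, E#3→A#4 is 17, which is the perfect eleventh.
(Equivalently, a compound perfect fourth: a perfect fourth plus an octave.)

perfect eleventh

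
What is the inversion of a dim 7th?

augmented 2nd

Inverted interval numbers add to nine, so a seventh pairs with a second (7 + 2 = 9).
The quality also flips — diminished becomes augmented — giving an augmented second.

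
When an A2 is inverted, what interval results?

diminished seventh

The rule of nine gives the new number: 9 − 2 = 7, so a second becomes a seventh.
Quality inverts too: augmented becomes diminished. That makes the inversion a diminished seventh.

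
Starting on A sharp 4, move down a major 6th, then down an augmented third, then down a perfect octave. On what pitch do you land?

A flat 2

Down a major sixth from A#4: C#4 (9 semitones down).
C#4 down an augmented third → Ab3 (5 semitones).
Ab3 down a perfect octave → Ab2 (12 semitones).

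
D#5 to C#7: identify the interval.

D to C spans seven letter names (D-E-F-G-A-B-C), plus an octave, so the interval is some kind of fourteenth.
A major fourteenth would be 23 semitones, but D#5 to C#7 is 22 — one semitone narrower, making it a minor fourteenth.
(Equivalently, a compound minor seventh: a minor seventh plus an octave.)

minor fourteenth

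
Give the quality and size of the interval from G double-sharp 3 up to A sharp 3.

G to A spans two letter names (G-A) — that makes it a second of some quality.
A major second would be 2 semitones, but G##3 to A#3 is 1 — one semitone narrower, making it a minor second.

minor second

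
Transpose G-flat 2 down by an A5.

Counting five letter names down from G lands on C.
Moving 8 semitones down from Gb2 (the size of an augmented fifth) reaches Cbb2.

C-double-flat 2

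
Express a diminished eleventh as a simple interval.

Take out an octave (7 from the number): 11 − 7 = 4.
So a diminished eleventh is an octave plus a diminished fourth. The quality is unchanged.

d4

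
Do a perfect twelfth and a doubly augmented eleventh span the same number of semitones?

Yes

A perfect twelfth spans 19 semitones, and a doubly augmented eleventh also spans 19 semitones — they're enharmonic.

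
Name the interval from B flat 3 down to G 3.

m3

Descending from Bb3 to G3 is the same interval as ascending G3 to Bb3.
G to B spans three letter names (G-A-B), so the interval is some kind of third.
At 3 semitones, G3→Bb3 falls one short of a major third: minor.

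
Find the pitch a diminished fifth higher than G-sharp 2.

Five letter names up from G: D.
A diminished fifth is 6 semitones; 6 semitones up from G#2 gives D3.

D 3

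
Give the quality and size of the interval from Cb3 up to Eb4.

C to E spans three letter names (C-D-E), plus an octave, so the interval is some kind of tenth.
Counting semitones, Cb3→Eb4 is 16, which is the major tenth.
(Equivalently, a compound major third: a major third plus an octave.)

major tenth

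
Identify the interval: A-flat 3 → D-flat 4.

A to D spans four letter names (A-B-C-D): a fourth.
The perfect fourth spans 5 semitones, and Ab3 to Db4 is exactly 5 semitones — so this is a perfect fourth.

P4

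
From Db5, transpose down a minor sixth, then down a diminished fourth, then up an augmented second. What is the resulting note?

A minor sixth down from Db5 is F4.
F4 down a diminished fourth → C#4 (4 semitones).
Up an augmented second from C#4: D##4 (3 semitones up).

D##4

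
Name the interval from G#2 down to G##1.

Descending from G#2 to G##1 is the same interval as ascending G##1 to G#2.
G to G is the same letter name, plus an octave, so the interval is some kind of octave.
The perfect octave is 12 semitones; here we have 11, one semitone narrower: diminished.

diminished octave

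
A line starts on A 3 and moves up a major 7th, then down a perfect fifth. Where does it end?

C sharp 4

A major seventh up from A3 is G#4.
G#4 down a perfect fifth → C#4 (7 semitones).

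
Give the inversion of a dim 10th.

augmented 6th

First reduce the compound diminished tenth to its simple form, a diminished third.
Inverted interval numbers add to nine, so a third pairs with a sixth (3 + 6 = 9).
The quality also flips — diminished becomes augmented — giving an augmented sixth.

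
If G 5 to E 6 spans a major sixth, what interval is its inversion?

The rule of nine gives the new number: 9 − 6 = 3, so a sixth becomes a third.
Quality inverts too: major becomes minor. That makes the inversion a minor third.

m3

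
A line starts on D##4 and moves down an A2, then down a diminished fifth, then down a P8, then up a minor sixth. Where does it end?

D#3

Down an augmented second from D##4: C#4 (3 semitones down).
Down a diminished fifth from C#4: F##3 (6 semitones down).
A perfect octave down from F##3 is F##2.
Up a minor sixth from F##2: D#3 (8 semitones up).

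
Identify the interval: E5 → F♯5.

major second

E to F spans two letter names (E-F) — that makes it a second of some quality.
E5 to F#5 is 2 semitones, matching the major second exactly, so the quality is major.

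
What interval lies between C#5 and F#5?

C to F spans four letter names (C-D-E-F) — that makes it a fourth of some quality.
Counting semitones, C#5→F#5 is 5, which is the perfect fourth.

perfect fourth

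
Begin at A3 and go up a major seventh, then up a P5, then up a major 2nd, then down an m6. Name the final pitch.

G##4

Up a major seventh from A3: G#4 (11 semitones up).
Up a perfect fifth from G#4: D#5 (7 semitones up).
A major second up from D#5 is E#5.
E#5 down a minor sixth → G##4 (8 semitones).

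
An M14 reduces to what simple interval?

Subtracting seven from the interval number removes an octave: 14 − 7 = 7.
That makes a major fourteenth a compound major seventh — an octave plus a major seventh.

major 7th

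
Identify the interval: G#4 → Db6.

dd12

G to D spans five letter names (G-A-B-C-D), plus an octave — that makes it a twelfth of some quality.
A perfect twelfth would be 19 semitones; G#4 to Db6 is 17, two semitones narrower, so the interval is doubly diminished.
(Equivalently, a compound doubly diminished fifth: a doubly diminished fifth plus an octave.)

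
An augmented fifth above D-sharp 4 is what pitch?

A-double-sharp 4

Counting five letter names up from D lands on A.
An augmented fifth spans 8 semitones, so from D#4 the target pitch is A##4.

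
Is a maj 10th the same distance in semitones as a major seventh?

A major tenth is 16 semitones but a major seventh is 11 semitones — different sizes.

No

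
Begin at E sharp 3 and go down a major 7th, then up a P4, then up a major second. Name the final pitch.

Down a major seventh from E#3: F#2 (11 semitones down).
Up a perfect fourth from F#2: B2 (5 semitones up).
B2 up a major second → C#3 (2 semitones).

C sharp 3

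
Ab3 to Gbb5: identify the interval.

A to G spans seven letter names (A-B-C-D-E-F-G), plus an octave: a fourteenth.
Ab3 to Gbb5 spans 21 semitones — two semitones narrower than the major fourteenth (23) — giving a diminished fourteenth.
(Equivalently, a compound diminished seventh: a diminished seventh plus an octave.)

diminished 14th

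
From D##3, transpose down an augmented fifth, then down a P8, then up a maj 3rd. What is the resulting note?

B#1

Down an augmented fifth from D##3: G#2 (8 semitones down).
G#2 down a perfect octave → G#1 (12 semitones).
A major third up from G#1 is B#1.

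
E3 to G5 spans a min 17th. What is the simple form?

minor 3rd

Each octave removed subtracts seven from the number: 17 − 14 = 3.
Quality carries through unchanged, so the simple form is a minor third.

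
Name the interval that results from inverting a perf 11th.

First reduce the compound perfect eleventh to its simple form, a perfect fourth.
The rule of nine gives the new number: 9 − 4 = 5, so a fourth becomes a fifth.
The quality also flips — perfect stays perfect — giving a perfect fifth.

P5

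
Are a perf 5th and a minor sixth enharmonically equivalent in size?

A perfect fifth spans 7 semitones; a minor sixth spans 8 semitones. They differ by 1.

No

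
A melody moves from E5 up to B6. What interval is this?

E to B spans five letter names (E-F-G-A-B), plus an octave — that makes it a twelfth of some quality.
The perfect twelfth spans 19 semitones, and E5 to B6 is exactly 19 semitones — so this is a perfect twelfth.
(Equivalently, a compound perfect fifth: a perfect fifth plus an octave.)

P12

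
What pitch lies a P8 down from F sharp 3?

An octave keeps the letter name F, an octave down from F.
A perfect octave spans 12 semitones, so from F#3 the target pitch is F#2.

F sharp 2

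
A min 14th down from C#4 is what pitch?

D#2

Seven letters down from C (plus an octave) reaches D.
Moving 22 semitones down from C#4 (the size of a minor fourteenth) reaches D#2.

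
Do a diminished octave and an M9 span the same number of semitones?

No

A diminished octave is 11 semitones but a major ninth is 14 semitones — different sizes.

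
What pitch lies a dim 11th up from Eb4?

The eleventh's letter: E up four letter names plus an octave → A.
A diminished eleventh spans 16 semitones, so from Eb4 the target pitch is Abb5.

Abb5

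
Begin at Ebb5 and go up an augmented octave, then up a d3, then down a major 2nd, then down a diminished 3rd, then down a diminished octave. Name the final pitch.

Ebb5 up an augmented octave → Eb6 (13 semitones).
Eb6 up a diminished third → Gbb6 (2 semitones).
Gbb6 down a major second → Fbb6 (2 semitones).
Down a diminished third from Fbb6: Db6 (2 semitones down).
Down a diminished octave from Db6: D5 (11 semitones down).

D5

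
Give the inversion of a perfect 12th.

perfect fourth

First reduce the compound perfect twelfth to its simple form, a perfect fifth.
Inverted interval numbers add to nine, so a fifth pairs with a fourth (5 + 4 = 9).
Quality inverts too: perfect stays perfect. That makes the inversion a perfect fourth.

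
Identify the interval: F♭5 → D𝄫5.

major third

Descending from Fb5 to Dbb5 is the same interval as ascending Dbb5 to Fb5.
D to F spans three letter names (D-E-F), so the interval is some kind of third.
The major third spans 4 semitones, and Dbb5 to Fb5 is exactly 4 semitones — so this is a major third.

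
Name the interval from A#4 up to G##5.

A to G spans seven letter names (A-B-C-D-E-F-G), so the interval is some kind of seventh.
The major seventh spans 11 semitones, and A#4 to G##5 is exactly 11 semitones — so this is a major seventh.

major 7th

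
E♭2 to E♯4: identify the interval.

E to E is the same letter name, plus 2 octaves, so the interval is some kind of fifteenth.
The perfect fifteenth is 24 semitones; here we have 26, two semitones wider: doubly augmented.
(Equivalently, a compound doubly augmented octave: a doubly augmented octave plus an octave.)

doubly augmented fifteenth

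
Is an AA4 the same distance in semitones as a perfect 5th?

A doubly augmented fourth spans 7 semitones, and a perfect fifth also spans 7 semitones — they're enharmonic.

Yes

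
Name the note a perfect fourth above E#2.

A#2

Four letter names up from E: A.
A perfect fourth is 5 semitones; 5 semitones up from E#2 gives A#2.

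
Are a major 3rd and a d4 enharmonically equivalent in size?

Yes

A major third = 4 semitones = a diminished fourth; enharmonically equal.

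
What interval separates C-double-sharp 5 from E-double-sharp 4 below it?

Descending from C##5 to E##4 is the same interval as ascending E##4 to C##5.
E to C spans six letter names (E-F-G-A-B-C), so the interval is some kind of sixth.
E##4 to C##5 is 8 semitones, a half step short of the major sixth (9), so this is minor.

minor 6th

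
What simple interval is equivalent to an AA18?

doubly augmented fourth

Each octave removed subtracts seven from the number: 18 − 14 = 4.
That makes a doubly augmented eighteenth a compound doubly augmented fourth — 2 octaves plus a doubly augmented fourth.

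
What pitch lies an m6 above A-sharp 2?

F-sharp 3

Six letter names up from A: F.
A minor sixth spans 8 semitones, so from A#2 the target pitch is F#3.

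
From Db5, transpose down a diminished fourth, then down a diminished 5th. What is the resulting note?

Down a diminished fourth from Db5: A4 (4 semitones down).
A4 down a diminished fifth → D#4 (6 semitones).

D#4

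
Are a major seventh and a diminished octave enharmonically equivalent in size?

Yes

A major seventh spans 11 semitones, and a diminished octave also spans 11 semitones — they're enharmonic.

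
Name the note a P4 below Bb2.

F2

Counting four letter names down from B lands on F.
A perfect fourth is 5 semitones; 5 semitones down from Bb2 gives F2.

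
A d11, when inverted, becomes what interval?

augmented 5th

First reduce the compound diminished eleventh to its simple form, a diminished fourth.
Interval numbers invert to sum to nine: 4 + 5 = 9, so a fourth inverts to a fifth.
And diminished becomes augmented under inversion, so we get an augmented fifth.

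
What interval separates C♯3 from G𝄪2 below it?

d4

Descending from C#3 to G##2 is the same interval as ascending G##2 to C#3.
G to C spans four letter names (G-A-B-C), so the interval is some kind of fourth.
G##2 to C#3 spans 4 semitones — one semitone narrower than the perfect fourth (5) — giving a diminished fourth.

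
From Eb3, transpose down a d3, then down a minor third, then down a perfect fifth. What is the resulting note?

Eb3 down a diminished third → C#3 (2 semitones).
C#3 down a minor third → A#2 (3 semitones).
A#2 down a perfect fifth → D#2 (7 semitones).

D#2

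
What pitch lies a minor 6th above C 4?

Six letter names up from C: A.
A minor sixth spans 8 semitones, so from C4 the target pitch is Ab4.

A-flat 4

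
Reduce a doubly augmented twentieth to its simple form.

Each octave removed subtracts seven from the number: 20 − 14 = 6.
That makes a doubly augmented twentieth a compound doubly augmented sixth — 2 octaves plus a doubly augmented sixth.

AA6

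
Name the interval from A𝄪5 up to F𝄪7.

minor thirteenth

A to F spans six letter names (A-B-C-D-E-F), plus an octave: a thirteenth.
At 20 semitones, A##5→F##7 falls one short of a major thirteenth: minor.
(Equivalently, a compound minor sixth: a minor sixth plus an octave.)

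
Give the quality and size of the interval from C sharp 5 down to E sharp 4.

minor sixth

Descending from C#5 to E#4 is the same interval as ascending E#4 to C#5.
E to C spans six letter names (E-F-G-A-B-C) — that makes it a sixth of some quality.
E#4 to C#5 is 8 semitones, a half step short of the major sixth (9), so this is minor.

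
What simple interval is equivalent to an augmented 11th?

Take out an octave (7 from the number): 11 − 7 = 4.
So an augmented eleventh is an octave plus an augmented fourth. The quality is unchanged.

augmented fourth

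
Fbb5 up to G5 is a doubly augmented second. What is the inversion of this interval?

Inverted interval numbers add to nine, so a second pairs with a seventh (2 + 7 = 9).
The quality also flips — doubly augmented becomes doubly diminished — giving a doubly diminished seventh.

doubly diminished 7th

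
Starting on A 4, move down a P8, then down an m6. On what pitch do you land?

C sharp 3

Down a perfect octave from A4: A3 (12 semitones down).
A minor sixth down from A3 is C#3.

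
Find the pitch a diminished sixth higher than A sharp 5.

F 6

Six letter names up from A: F.
A diminished sixth is 7 semitones; 7 semitones up from A#5 gives F6.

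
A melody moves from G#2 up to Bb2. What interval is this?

diminished third

G to B spans three letter names (G-A-B) — that makes it a third of some quality.
A major third would be 4 semitones; G#2 to Bb2 is 2, two semitones narrower, so the interval is diminished.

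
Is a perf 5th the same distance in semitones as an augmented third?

7 semitones (perfect fifth) vs 5 semitones (augmented third): not equal.

No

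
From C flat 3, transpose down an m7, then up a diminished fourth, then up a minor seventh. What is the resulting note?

A minor seventh down from Cb3 is Db2.
A diminished fourth up from Db2 is Gbb2.
A minor seventh up from Gbb2 is Fbb3.

F double-flat 3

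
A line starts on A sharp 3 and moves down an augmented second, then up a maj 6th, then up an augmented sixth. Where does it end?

Down an augmented second from A#3: G3 (3 semitones down).
Up a major sixth from G3: E4 (9 semitones up).
An augmented sixth up from E4 is C##5.

C double-sharp 5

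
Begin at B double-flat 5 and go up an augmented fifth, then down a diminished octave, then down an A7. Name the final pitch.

G flat 4

An augmented fifth up from Bbb5 is F6.
A diminished octave down from F6 is F#5.
F#5 down an augmented seventh → Gb4 (12 semitones).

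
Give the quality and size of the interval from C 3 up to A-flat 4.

m13

C to A spans six letter names (C-D-E-F-G-A), plus an octave — that makes it a thirteenth of some quality.
At 20 semitones, C3→Ab4 falls one short of a major thirteenth: minor.
(Equivalently, a compound minor sixth: a minor sixth plus an octave.)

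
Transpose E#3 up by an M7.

D##4

The seventh takes the letter from E up to D.
Moving 11 semitones up from E#3 (the size of a major seventh) reaches D##4.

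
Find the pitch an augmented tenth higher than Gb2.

The tenth's letter: G up three letter names plus an octave → B.
An augmented tenth is 17 semitones; 17 semitones up from Gb2 gives B3.

B3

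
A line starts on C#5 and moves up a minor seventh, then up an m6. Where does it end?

Up a minor seventh from C#5: B5 (10 semitones up).
A minor sixth up from B5 is G6.

G6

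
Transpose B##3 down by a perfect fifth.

E##3

The fifth takes the letter from B down to E.
Moving 7 semitones down from B##3 (the size of a perfect fifth) reaches E##3.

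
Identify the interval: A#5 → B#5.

A to B spans two letter names (A-B): a second.
A#5 to B#5 is 2 semitones, matching the major second exactly, so the quality is major.

major 2nd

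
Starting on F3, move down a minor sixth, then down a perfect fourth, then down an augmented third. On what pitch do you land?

Cb2

F3 down a minor sixth → A2 (8 semitones).
A perfect fourth down from A2 is E2.
E2 down an augmented third → Cb2 (5 semitones).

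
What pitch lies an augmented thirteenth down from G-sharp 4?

B-flat 2

Counting six letter names plus an octave down from G lands on B.
An augmented thirteenth is 22 semitones; 22 semitones down from G#4 gives Bb2.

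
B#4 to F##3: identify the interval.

Descending from B#4 to F##3 is the same interval as ascending F##3 to B#4.
F to B spans four letter names (F-G-A-B), plus an octave — that makes it an eleventh of some quality.
F##3 to B#4 is 17 semitones, matching the perfect eleventh exactly, so the quality is perfect.
(Equivalently, a compound perfect fourth: a perfect fourth plus an octave.)

perfect 11th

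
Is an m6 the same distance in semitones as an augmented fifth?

Both span 8 semitones: a minor sixth and an augmented fifth are the same chromatic distance.

Yes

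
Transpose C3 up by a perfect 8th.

C4

For an octave the letter name doesn't change: still C, an octave up.
A perfect octave spans 12 semitones, so from C3 the target pitch is C4.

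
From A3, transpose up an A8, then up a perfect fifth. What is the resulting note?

E#5

An augmented octave up from A3 is A#4.
A#4 up a perfect fifth → E#5 (7 semitones).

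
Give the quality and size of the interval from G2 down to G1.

Descending from G2 to G1 is the same interval as ascending G1 to G2.
G to G is the same letter name, plus an octave — that makes it an octave of some quality.
G1 to G2 is 12 semitones, matching the perfect octave exactly, so the quality is perfect.

P8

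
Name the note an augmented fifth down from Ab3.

Dbb3

The fifth takes the letter from A down to D.
Moving 8 semitones down from Ab3 (the size of an augmented fifth) reaches Dbb3.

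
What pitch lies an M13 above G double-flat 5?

Six letters up from G (plus an octave) reaches E.
Moving 21 semitones up from Gbb5 (the size of a major thirteenth) reaches Ebb7.

E double-flat 7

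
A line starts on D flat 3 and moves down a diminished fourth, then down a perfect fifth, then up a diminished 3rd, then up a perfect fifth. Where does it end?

C flat 3

Down a diminished fourth from Db3: A2 (4 semitones down).
A perfect fifth down from A2 is D2.
Up a diminished third from D2: Fb2 (2 semitones up).
A perfect fifth up from Fb2 is Cb3.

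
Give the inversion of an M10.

minor 6th

First reduce the compound major tenth to its simple form, a major third.
Interval numbers invert to sum to nine: 3 + 6 = 9, so a third inverts to a sixth.
Quality inverts too: major becomes minor. That makes the inversion a minor sixth.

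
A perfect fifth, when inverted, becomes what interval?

perfect 4th

Inverted interval numbers add to nine, so a fifth pairs with a fourth (5 + 4 = 9).
And perfect stays perfect under inversion, so we get a perfect fourth.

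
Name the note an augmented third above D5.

Counting three letter names up from D lands on F.
Moving 5 semitones up from D5 (the size of an augmented third) reaches F##5.

F##5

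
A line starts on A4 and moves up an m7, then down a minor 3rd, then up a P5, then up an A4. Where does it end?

A4 up a minor seventh → G5 (10 semitones).
Down a minor third from G5: E5 (3 semitones down).
E5 up a perfect fifth → B5 (7 semitones).
An augmented fourth up from B5 is E#6.

E#6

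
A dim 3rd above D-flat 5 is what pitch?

Counting three letter names up from D lands on F.
A diminished third spans 2 semitones, so from Db5 the target pitch is Fbb5.

F-double-flat 5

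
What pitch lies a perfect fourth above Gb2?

Four letter names up from G: C.
Moving 5 semitones up from Gb2 (the size of a perfect fourth) reaches Cb3.

Cb3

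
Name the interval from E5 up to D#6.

major 7th

E to D spans seven letter names (E-F-G-A-B-C-D), so the interval is some kind of seventh.
E5 to D#6 is 11 semitones, matching the major seventh exactly, so the quality is major.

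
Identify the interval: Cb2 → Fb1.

Descending from Cb2 to Fb1 is the same interval as ascending Fb1 to Cb2.
F to C spans five letter names (F-G-A-B-C) — that makes it a fifth of some quality.
Counting semitones, Fb1→Cb2 is 7, which is the perfect fifth.

perfect fifth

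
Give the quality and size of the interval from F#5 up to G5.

minor second

F to G spans two letter names (F-G) — that makes it a second of some quality.
At 1 semitone, F#5→G5 falls one short of a major second: minor.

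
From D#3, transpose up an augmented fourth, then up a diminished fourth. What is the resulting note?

C#4

Up an augmented fourth from D#3: G##3 (6 semitones up).
G##3 up a diminished fourth → C#4 (4 semitones).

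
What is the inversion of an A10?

First reduce the compound augmented tenth to its simple form, an augmented third.
Inverted interval numbers add to nine, so a third pairs with a sixth (3 + 6 = 9).
The quality also flips — augmented becomes diminished — giving a diminished sixth.

diminished 6th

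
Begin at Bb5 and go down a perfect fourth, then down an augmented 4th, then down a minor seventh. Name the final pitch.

Down a perfect fourth from Bb5: F5 (5 semitones down).
An augmented fourth down from F5 is Cb5.
Cb5 down a minor seventh → Db4 (10 semitones).

Db4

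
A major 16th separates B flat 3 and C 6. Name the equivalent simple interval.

Take out 2 octaves (14 from the number): 16 − 14 = 2.
So a major sixteenth is 2 octaves plus a major second. The quality is unchanged.

M2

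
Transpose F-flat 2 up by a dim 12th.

The twelfth's letter: F up five letter names plus an octave → C.
A diminished twelfth spans 18 semitones, so from Fb2 the target pitch is Cbb4.

C-double-flat 4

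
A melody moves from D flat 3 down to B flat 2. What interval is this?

Descending from Db3 to Bb2 is the same interval as ascending Bb2 to Db3.
B to D spans three letter names (B-C-D), so the interval is some kind of third.
Bb2 to Db3 is 3 semitones, a half step short of the major third (4), so this is minor.

m3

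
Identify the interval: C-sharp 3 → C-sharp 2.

Descending from C#3 to C#2 is the same interval as ascending C#2 to C#3.
C to C is the same letter name, plus an octave: an octave.
Counting semitones, C#2→C#3 is 12, which is the perfect octave.

perfect octave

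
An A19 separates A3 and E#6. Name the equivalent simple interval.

augmented 5th

Subtracting seven from the interval number removes an octave: 19 − 14 = 5.
That makes an augmented nineteenth a compound augmented fifth — 2 octaves plus an augmented fifth.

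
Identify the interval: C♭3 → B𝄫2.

Descending from Cb3 to Bbb2 is the same interval as ascending Bbb2 to Cb3.
B to C spans two letter names (B-C), so the interval is some kind of second.
Bbb2 to Cb3 is 2 semitones, matching the major second exactly, so the quality is major.

major 2nd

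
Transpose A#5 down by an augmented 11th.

E4

Counting four letter names plus an octave down from A lands on E.
Moving 18 semitones down from A#5 (the size of an augmented eleventh) reaches E4.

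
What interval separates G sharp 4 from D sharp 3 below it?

perfect 11th

Descending from G#4 to D#3 is the same interval as ascending D#3 to G#4.
D to G spans four letter names (D-E-F-G), plus an octave — that makes it an eleventh of some quality.
Counting semitones, D#3→G#4 is 17, which is the perfect eleventh.
(Equivalently, a compound perfect fourth: a perfect fourth plus an octave.)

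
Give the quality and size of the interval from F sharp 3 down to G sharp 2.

Descending from F#3 to G#2 is the same interval as ascending G#2 to F#3.
G to F spans seven letter names (G-A-B-C-D-E-F), so the interval is some kind of seventh.
At 10 semitones, G#2→F#3 falls one short of a major seventh: minor.

minor seventh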